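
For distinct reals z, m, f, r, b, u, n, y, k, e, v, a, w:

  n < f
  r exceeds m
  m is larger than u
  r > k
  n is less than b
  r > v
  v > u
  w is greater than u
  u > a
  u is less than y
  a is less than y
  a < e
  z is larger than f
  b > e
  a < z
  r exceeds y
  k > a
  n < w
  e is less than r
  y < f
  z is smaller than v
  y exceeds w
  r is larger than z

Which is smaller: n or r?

n

n < w and w < y give n < y.
Then y < f extends the chain to f.
With f < z: n < w < y < f < z.
With z < r: n < w < y < f < z < r.
So n < r; n is the smaller of the two.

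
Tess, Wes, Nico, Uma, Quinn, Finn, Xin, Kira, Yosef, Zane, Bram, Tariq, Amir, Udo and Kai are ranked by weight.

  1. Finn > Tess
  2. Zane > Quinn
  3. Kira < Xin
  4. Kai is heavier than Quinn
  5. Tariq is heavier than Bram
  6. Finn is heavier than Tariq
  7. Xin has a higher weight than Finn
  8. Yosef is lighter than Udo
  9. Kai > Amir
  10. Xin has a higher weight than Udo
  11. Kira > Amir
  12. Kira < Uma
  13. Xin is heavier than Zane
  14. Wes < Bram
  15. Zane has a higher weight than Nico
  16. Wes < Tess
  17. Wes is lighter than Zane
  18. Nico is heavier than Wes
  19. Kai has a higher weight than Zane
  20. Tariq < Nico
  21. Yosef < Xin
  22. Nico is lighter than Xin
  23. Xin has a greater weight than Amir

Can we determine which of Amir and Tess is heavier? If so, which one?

Following every chain through Amir: above Amir we get Kira, Xin, Kai, Uma.
Tess is not reached, and no chain runs the other way from Tess to Amir.
So the given relations leave the order of Amir and Tess undetermined.

undetermined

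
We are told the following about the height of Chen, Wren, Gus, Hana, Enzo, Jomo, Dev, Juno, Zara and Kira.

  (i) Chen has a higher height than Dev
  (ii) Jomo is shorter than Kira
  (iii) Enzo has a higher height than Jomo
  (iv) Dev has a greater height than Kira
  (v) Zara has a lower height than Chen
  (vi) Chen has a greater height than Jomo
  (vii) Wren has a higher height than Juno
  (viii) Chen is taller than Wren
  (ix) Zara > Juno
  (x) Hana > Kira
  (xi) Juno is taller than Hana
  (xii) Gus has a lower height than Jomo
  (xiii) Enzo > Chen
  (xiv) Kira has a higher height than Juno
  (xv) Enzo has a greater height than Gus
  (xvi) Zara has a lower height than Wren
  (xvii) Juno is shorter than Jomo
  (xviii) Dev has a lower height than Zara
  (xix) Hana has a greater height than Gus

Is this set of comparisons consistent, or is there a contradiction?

Chaining the given relations yields Hana < Juno < Jomo < Kira, so Hana < Kira. But one relation states Kira < Hana. These cannot both hold.

inconsistent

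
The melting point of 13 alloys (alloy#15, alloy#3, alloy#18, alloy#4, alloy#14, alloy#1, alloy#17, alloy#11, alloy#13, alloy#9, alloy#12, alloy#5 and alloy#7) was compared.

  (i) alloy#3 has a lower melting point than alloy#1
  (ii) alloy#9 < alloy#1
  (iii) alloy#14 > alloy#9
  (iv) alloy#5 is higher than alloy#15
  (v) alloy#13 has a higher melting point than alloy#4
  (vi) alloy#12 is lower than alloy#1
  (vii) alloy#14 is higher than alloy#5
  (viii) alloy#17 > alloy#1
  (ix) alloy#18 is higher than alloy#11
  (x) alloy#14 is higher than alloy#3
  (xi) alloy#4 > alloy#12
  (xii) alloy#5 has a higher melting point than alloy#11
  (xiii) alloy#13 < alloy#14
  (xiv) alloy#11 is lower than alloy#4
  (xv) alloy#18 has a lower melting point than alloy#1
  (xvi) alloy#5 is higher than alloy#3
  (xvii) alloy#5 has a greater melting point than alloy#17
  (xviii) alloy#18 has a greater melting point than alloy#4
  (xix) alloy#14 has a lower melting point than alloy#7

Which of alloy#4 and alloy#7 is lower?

alloy#4 < alloy#18 and alloy#18 < alloy#1 give alloy#4 < alloy#1.
With alloy#1 < alloy#17: alloy#4 < alloy#18 < alloy#1 < alloy#17.
With alloy#17 < alloy#5: alloy#4 < alloy#18 < alloy#1 < alloy#17 < alloy#5.
With alloy#5 < alloy#14: alloy#4 < alloy#18 < alloy#1 < alloy#17 < alloy#5 < alloy#14.
Then alloy#14 < alloy#7 extends the chain to alloy#7.
So alloy#4 < alloy#7; alloy#4 is the lower of the two.

alloy#4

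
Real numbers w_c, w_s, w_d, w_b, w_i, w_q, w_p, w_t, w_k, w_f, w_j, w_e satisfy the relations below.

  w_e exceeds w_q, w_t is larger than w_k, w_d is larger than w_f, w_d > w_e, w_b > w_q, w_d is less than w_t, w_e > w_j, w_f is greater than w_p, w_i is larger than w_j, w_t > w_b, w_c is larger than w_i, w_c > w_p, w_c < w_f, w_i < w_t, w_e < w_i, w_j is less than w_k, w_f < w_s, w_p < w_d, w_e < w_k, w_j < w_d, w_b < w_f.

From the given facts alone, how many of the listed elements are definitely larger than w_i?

5

From w_i the given relations immediately reach w_c, w_t.
From those, w_f — 3 in total.
From those, w_d, w_s — 5 in total.
No other element is forced above w_i by the given relations, so the count is 5.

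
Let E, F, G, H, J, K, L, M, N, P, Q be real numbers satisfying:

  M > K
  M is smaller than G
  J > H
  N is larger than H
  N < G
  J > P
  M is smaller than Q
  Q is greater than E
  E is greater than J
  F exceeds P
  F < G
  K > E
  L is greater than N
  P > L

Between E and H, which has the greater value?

Chaining the given relations: H < N < L < P < J < E.
So H < E; E is the larger of the two.

E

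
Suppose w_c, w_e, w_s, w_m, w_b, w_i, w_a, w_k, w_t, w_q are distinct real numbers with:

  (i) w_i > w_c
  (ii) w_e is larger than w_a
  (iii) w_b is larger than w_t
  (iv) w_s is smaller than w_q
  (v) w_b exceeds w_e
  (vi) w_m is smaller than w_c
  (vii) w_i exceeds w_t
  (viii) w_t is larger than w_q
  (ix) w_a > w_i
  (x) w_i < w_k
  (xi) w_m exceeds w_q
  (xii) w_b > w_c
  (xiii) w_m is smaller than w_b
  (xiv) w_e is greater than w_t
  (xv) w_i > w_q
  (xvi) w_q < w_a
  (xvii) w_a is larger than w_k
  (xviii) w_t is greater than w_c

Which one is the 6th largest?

Chaining the given pairs: w_s < w_q < w_m < w_c < w_t < w_i < w_k < w_a < w_e < w_b.
Counting 6 from the largest end gives w_t.

w_t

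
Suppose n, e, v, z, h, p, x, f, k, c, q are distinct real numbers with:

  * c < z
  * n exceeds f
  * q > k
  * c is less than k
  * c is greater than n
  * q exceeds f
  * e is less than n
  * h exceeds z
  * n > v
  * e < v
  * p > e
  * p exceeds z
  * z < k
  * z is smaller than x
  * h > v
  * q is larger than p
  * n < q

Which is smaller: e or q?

e

The relevant relations are e < v; v < n; n < c; c < z; z < k; k < q.
Together: e < v < n < c < z < k < q.
So e < q; e is the smaller of the two.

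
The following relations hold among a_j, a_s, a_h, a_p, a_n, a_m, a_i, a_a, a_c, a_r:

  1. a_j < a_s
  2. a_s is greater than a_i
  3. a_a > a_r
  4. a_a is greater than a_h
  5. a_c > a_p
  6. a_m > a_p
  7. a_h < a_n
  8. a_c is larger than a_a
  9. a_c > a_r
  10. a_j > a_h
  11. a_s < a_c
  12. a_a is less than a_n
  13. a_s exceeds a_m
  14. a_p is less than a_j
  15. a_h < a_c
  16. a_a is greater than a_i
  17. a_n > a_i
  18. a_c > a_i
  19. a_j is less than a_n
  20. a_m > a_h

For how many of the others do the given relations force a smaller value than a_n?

6

From a_n the given relations immediately reach a_h, a_i, a_j, a_a.
From those, a_p, a_r — 6 in total.
Nothing else is reachable below a_n; 6 in all.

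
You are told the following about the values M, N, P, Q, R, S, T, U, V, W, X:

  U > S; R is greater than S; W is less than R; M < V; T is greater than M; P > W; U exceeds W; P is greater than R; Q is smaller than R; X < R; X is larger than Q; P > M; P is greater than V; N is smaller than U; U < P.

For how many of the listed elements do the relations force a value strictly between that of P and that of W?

2

The relations place W below P. An element lies strictly between them when it is forced above W and also forced below P.
Above W: {R, U}. Below P: {Q, X, S, R, M, V, N, U}.
Intersection: {R, U} — 2.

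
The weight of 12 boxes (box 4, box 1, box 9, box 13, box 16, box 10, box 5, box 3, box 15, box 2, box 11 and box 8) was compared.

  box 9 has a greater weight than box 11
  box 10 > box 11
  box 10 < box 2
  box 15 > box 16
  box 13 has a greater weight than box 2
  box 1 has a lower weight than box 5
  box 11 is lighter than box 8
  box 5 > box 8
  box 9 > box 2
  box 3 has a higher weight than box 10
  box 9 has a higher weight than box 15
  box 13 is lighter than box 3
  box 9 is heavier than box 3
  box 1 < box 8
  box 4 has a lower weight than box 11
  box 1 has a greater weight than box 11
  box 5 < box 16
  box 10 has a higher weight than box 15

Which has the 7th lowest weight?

box 15

Piecing the relations together gives one ordering: box 4 < box 11 < box 1 < box 8 < box 5 < box 16 < box 15 < box 10 < box 2 < box 13 < box 3 < box 9.
The 7th smallest is box 15.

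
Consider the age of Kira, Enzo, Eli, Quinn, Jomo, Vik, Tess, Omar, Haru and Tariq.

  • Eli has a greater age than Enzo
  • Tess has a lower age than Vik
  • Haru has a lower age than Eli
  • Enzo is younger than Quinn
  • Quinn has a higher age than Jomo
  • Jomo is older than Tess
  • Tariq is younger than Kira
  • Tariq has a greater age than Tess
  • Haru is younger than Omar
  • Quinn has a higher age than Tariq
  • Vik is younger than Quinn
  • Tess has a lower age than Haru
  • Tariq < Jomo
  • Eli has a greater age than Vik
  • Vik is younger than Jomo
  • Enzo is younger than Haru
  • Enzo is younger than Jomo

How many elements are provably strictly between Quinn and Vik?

Chaining upward from Vik reaches: Jomo, Eli.
Chaining downward from Quinn reaches: Enzo, Tess, Tariq, Jomo.
Strictly between Vik and Quinn are those in both lists: Jomo — 1 element.

1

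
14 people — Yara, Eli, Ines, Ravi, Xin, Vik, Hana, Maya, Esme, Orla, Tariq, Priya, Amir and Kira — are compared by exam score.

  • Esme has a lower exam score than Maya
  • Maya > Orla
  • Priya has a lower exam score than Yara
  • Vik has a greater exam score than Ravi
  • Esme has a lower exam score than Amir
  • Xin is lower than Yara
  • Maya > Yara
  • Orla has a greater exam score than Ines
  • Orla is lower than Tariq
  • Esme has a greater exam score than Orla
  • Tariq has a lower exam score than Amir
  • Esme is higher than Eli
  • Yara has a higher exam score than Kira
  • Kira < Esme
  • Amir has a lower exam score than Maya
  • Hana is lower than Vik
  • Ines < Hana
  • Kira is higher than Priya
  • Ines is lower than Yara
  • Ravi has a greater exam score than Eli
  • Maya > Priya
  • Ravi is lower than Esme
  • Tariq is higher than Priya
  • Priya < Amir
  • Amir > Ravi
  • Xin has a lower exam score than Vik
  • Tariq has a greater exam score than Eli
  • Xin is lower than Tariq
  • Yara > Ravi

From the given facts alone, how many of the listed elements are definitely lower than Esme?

From Esme the given relations immediately reach Eli, Ravi, Kira, Orla.
From those, Ines, Priya — 6 in total.
Nothing else is reachable below Esme; 6 in all.

6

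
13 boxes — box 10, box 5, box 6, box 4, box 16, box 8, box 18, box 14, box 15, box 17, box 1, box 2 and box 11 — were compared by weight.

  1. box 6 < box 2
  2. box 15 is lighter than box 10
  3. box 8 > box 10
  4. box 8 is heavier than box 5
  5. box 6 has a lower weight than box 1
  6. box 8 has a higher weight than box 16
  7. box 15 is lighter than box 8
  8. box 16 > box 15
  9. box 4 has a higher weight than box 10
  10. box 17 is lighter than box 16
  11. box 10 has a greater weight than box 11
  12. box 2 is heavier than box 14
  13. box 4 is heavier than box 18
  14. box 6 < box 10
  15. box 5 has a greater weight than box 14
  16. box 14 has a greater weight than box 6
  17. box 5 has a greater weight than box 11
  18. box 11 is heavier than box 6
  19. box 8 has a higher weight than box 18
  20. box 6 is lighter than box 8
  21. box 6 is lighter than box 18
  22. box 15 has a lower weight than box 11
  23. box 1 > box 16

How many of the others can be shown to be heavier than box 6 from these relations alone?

From box 6 the given relations immediately reach box 14, box 11, box 10, box 18, box 2, box 1, box 8.
From those, box 5, box 4 — 9 in total.
No other element is forced above box 6 by the given relations, so the count is 9.

9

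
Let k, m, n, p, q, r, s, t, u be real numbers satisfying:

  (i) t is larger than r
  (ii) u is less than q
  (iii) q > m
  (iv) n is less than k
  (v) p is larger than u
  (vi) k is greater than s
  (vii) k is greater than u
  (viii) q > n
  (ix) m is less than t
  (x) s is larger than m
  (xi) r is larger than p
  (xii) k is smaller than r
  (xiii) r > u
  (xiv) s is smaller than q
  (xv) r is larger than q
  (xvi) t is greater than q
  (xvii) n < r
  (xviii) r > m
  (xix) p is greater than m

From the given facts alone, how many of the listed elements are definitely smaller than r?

7

The elements the relations force below r are m, u, n, s, q, p, k — no chain reaches any other.
That is 7.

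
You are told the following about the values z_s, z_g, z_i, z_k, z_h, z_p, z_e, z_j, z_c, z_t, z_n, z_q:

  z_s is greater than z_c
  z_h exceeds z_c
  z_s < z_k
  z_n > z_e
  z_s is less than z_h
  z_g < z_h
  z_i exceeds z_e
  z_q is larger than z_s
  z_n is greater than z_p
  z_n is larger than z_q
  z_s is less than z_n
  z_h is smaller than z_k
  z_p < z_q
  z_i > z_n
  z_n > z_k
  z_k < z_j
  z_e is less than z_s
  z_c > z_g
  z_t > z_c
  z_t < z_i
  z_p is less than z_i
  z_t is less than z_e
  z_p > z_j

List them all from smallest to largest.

z_g < z_c < z_t < z_e < z_s < z_h < z_k < z_j < z_p < z_q < z_n < z_i

Each adjacent pair is fixed by a given relation: z_g < z_c; z_c < z_t; z_t < z_e; z_e < z_s; z_s < z_h; z_h < z_k; z_k < z_j; z_j < z_p; z_p < z_q; z_q < z_n; z_n < z_i. Chaining them end to end gives the full order.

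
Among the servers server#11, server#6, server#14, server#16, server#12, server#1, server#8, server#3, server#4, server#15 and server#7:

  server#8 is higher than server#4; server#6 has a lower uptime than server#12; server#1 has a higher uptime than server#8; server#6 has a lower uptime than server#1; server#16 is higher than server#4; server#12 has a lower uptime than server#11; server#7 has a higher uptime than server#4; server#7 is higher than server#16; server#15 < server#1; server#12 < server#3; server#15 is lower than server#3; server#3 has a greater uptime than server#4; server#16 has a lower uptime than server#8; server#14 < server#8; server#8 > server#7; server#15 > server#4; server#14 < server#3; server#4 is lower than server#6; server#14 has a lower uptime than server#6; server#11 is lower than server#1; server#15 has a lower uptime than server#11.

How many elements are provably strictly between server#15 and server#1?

The relations place server#15 below server#1. An element lies strictly between them when it is forced above server#15 and also forced below server#1.
Above server#15: {server#11, server#3}. Below server#1: {server#4, server#14, server#16, server#6, server#12, server#7, server#8, server#11}.
Intersection: {server#11} — 1.

1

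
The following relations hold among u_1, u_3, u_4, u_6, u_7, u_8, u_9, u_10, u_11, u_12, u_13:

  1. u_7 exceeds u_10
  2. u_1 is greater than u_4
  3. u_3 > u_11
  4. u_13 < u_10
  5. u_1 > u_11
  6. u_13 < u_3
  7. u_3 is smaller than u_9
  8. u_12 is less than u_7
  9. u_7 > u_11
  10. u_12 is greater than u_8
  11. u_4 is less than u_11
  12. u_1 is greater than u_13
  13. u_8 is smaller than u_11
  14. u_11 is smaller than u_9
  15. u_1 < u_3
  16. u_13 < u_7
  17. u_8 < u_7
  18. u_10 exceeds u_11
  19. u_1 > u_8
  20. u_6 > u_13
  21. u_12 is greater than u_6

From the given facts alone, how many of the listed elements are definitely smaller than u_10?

The elements the relations force below u_10 are u_8, u_4, u_11, u_13 — no chain reaches any other.
That is 4.

4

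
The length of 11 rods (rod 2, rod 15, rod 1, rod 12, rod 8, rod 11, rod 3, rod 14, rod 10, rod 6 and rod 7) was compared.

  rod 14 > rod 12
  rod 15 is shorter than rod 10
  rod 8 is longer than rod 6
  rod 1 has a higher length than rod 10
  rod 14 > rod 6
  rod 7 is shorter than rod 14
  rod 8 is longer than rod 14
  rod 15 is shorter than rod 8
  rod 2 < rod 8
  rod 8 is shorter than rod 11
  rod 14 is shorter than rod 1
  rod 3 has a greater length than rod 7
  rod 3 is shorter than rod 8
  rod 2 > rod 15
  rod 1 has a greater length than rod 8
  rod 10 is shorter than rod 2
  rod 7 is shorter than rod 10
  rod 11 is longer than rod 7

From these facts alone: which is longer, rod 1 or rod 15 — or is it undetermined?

The relevant relations are rod 15 < rod 10; rod 10 < rod 2; rod 2 < rod 8; rod 8 < rod 1.
Together: rod 15 < rod 10 < rod 2 < rod 8 < rod 1.
So rod 1 is longer.

rod 1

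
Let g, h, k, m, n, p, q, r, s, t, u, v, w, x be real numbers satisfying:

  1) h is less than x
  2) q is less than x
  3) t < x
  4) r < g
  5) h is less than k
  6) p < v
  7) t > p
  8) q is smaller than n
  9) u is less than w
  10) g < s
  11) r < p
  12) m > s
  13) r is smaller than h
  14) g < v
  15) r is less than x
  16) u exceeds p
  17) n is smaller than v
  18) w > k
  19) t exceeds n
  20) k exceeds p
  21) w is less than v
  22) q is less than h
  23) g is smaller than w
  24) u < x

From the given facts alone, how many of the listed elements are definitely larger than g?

The elements the relations force above g are w, v, s, m — no chain reaches any other.
That is 4.

4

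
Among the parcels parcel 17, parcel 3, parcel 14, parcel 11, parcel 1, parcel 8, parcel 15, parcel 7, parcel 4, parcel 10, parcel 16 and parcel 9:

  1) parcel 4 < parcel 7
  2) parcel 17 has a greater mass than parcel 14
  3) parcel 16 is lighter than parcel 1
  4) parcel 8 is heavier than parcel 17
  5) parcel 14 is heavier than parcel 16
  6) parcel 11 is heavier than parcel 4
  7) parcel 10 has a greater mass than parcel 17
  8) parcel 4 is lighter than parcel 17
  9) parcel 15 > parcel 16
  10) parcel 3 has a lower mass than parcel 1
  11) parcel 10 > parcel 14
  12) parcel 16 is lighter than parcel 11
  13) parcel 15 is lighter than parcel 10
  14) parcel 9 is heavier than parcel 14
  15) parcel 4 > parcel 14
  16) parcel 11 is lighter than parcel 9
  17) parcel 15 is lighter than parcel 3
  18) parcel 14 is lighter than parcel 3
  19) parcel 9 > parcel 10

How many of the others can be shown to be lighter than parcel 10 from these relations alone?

From parcel 10 the given relations immediately reach parcel 14, parcel 15, parcel 17.
From those, parcel 16, parcel 4 — 5 in total.
No other element is forced below parcel 10 by the given relations, so the count is 5.

5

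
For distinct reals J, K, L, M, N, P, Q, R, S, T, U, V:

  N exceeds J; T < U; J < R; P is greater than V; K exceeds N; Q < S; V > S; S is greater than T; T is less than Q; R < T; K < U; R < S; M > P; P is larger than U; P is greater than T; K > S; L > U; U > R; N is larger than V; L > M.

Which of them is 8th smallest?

The consecutive relations fix a unique order: J < R < T < Q < S < V < N < K < U < P < M < L.
Counting 8 from the smallest end gives K.

K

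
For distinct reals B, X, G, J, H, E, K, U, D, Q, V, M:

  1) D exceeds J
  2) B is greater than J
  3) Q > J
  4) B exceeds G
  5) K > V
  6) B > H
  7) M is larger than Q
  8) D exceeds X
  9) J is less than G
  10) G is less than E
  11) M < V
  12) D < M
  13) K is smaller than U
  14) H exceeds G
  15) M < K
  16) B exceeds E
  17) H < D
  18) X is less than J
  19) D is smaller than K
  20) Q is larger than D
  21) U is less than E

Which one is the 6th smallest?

The consecutive relations fix a unique order: X < J < G < H < D < Q < M < V < K < U < E < B.
The 6th smallest is Q.

Q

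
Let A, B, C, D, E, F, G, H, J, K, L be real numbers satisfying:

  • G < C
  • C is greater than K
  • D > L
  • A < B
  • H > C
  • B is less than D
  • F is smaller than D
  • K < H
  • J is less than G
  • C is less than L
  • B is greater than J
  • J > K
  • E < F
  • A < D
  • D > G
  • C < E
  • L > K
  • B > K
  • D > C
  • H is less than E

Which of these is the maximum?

D

Chaining downward from D: directly below it, G, C, A, L, F, B; then K, J, E; then H.
That covers every other element, and nothing is given above D, so D is the maximum.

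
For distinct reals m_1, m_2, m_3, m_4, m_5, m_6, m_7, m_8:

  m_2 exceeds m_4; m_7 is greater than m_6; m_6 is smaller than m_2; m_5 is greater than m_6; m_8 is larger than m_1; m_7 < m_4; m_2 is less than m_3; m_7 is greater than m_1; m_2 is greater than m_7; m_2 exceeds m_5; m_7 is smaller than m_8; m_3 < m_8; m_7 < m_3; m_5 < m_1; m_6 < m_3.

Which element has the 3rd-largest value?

m_2

Chaining the given pairs: m_6 < m_5 < m_1 < m_7 < m_4 < m_2 < m_3 < m_8.
The 3rd largest is m_2.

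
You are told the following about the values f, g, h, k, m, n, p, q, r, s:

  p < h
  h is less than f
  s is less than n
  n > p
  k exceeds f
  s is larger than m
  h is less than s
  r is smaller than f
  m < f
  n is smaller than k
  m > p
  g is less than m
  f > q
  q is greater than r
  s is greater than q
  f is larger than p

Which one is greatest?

k

Chaining downward from k: directly below it, f, n; then r, p, q, h, m, s; then g.
That covers every other element, and nothing is given above k, so k is the greatest.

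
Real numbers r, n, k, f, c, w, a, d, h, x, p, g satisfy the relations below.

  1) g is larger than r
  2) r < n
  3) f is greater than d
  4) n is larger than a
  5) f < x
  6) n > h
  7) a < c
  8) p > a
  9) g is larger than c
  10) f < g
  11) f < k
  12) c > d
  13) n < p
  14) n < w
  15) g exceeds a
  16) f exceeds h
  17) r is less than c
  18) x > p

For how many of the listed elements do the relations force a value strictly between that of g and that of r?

1

The relations place r below g. An element lies strictly between them when it is forced above r and also forced below g.
Above r: {n, c, p, w, x}. Below g: {h, a, d, c, f}.
Intersection: {c} — 1.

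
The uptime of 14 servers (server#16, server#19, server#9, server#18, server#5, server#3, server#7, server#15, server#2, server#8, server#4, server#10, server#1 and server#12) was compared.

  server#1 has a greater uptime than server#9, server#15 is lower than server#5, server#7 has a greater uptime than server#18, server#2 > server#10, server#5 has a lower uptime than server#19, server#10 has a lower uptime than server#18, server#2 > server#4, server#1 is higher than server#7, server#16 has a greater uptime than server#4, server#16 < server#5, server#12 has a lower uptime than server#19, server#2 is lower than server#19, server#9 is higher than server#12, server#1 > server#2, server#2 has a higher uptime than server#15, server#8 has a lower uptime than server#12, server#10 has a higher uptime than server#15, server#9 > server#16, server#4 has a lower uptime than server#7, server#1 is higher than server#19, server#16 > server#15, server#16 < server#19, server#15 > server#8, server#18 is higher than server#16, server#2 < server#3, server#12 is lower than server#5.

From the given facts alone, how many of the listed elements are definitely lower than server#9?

Directly below server#9: server#16, server#12.
One step further: server#8, server#15, server#4 (5 so far).
No other element is forced below server#9 by the given relations, so the count is 5.

5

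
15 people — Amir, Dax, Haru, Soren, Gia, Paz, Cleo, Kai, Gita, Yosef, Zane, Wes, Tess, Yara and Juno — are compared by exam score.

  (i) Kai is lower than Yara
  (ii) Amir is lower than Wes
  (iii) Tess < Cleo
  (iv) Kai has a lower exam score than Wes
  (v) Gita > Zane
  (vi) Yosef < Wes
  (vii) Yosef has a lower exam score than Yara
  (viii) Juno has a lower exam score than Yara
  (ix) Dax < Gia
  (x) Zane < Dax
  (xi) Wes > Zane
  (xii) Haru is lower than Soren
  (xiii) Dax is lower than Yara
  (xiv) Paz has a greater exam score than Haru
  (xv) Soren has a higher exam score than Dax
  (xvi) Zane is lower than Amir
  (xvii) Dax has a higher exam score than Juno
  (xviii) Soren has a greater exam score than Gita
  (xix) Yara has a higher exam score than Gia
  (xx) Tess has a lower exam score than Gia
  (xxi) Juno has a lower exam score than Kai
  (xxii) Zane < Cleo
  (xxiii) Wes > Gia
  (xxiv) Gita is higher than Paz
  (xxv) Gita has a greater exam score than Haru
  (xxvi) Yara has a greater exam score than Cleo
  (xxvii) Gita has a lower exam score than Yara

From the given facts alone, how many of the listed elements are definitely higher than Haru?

From Haru the given relations immediately reach Paz, Gita, Soren.
From those, Yara — 4 in total.
No other element is forced above Haru by the given relations, so the count is 4.

4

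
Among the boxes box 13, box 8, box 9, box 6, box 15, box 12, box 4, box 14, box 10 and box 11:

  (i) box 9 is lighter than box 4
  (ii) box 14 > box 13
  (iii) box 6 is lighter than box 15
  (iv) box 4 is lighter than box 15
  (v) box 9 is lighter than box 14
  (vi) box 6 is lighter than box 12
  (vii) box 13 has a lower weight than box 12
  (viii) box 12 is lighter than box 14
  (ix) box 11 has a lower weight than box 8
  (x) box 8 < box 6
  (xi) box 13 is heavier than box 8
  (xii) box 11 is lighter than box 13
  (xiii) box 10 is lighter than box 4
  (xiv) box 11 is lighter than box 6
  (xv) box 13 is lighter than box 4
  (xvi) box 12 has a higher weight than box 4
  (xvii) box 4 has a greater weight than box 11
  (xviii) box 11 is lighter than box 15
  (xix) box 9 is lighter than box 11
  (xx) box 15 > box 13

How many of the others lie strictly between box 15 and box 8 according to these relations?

3

Chaining upward from box 8 reaches: box 6, box 13, box 4, box 12, box 14.
Chaining downward from box 15 reaches: box 9, box 11, box 6, box 10, box 13, box 4.
Strictly between box 8 and box 15 are those in both lists: box 6, box 13, box 4 — 3 elements.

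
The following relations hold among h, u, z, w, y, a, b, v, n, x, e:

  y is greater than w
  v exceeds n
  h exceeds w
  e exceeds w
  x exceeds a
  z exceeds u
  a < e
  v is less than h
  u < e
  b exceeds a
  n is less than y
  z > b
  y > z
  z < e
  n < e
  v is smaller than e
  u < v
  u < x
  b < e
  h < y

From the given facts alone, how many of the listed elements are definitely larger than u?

The elements the relations force above u are z, v, x, h, e, y — no chain reaches any other.
That is 6.

6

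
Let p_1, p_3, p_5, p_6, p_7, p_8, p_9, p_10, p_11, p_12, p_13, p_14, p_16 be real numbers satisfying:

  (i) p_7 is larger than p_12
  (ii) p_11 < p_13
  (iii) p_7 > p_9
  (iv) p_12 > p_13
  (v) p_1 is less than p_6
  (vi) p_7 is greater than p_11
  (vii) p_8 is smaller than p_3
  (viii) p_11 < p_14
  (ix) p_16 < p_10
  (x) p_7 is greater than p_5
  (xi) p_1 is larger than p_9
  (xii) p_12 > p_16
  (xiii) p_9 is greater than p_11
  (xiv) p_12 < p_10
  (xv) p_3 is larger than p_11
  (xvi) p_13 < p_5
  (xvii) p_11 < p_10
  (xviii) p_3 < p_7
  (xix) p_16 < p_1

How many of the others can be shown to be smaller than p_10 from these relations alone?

From p_10 the given relations immediately reach p_11, p_16, p_12.
From those, p_13 — 4 in total.
Nothing else is reachable below p_10; 4 in all.

4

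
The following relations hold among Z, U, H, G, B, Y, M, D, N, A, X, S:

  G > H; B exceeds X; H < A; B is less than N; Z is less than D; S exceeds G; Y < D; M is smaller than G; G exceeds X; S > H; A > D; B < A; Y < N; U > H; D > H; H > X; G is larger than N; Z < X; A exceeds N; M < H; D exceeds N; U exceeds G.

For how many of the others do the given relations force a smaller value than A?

The elements the relations force below A are Z, Y, M, X, B, N, H, D — no chain reaches any other.
That is 8.

8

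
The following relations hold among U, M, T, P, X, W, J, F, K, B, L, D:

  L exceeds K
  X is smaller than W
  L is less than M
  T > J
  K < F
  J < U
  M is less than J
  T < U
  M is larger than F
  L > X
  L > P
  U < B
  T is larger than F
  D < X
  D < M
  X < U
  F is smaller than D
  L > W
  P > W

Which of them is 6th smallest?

P

The consecutive relations fix a unique order: K < F < D < X < W < P < L < M < J < T < U < B.
The 6th smallest is P.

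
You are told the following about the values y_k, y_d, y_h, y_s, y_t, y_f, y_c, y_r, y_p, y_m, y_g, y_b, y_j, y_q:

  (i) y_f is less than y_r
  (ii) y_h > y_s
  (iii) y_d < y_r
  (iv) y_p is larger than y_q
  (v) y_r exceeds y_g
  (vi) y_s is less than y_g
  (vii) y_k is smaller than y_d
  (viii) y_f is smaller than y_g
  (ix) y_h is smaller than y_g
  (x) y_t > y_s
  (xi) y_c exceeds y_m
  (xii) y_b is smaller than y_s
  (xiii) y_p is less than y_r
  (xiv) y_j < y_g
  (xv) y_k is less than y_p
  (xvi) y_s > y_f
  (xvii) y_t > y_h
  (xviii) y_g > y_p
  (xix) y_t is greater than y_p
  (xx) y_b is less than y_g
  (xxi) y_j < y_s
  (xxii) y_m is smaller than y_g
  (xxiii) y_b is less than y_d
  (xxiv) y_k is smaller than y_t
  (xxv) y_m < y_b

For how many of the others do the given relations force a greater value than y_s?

Directly above y_s: y_h, y_g, y_t.
One step further: y_r (4 so far).
No other element is forced above y_s by the given relations, so the count is 4.

4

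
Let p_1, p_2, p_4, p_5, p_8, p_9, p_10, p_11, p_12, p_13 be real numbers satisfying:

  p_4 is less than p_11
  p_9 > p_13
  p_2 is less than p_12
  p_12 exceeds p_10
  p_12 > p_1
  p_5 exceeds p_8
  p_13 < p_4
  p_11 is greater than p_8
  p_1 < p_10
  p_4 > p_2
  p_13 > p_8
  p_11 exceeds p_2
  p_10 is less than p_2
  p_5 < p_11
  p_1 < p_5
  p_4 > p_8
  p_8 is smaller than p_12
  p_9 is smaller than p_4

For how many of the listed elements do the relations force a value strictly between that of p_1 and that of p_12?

2

The relations place p_1 below p_12. An element lies strictly between them when it is forced above p_1 and also forced below p_12.
Above p_1: {p_10, p_2, p_5, p_4, p_11}. Below p_12: {p_8, p_10, p_2}.
Intersection: {p_10, p_2} — 2.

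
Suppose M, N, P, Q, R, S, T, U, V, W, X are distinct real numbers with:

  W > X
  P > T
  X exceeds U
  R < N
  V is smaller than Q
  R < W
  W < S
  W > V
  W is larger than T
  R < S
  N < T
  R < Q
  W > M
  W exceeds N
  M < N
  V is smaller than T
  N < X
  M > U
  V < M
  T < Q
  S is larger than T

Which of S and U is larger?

Following the relations from U: U < M < N < X < W < S.
So U < S; S is the larger of the two.

S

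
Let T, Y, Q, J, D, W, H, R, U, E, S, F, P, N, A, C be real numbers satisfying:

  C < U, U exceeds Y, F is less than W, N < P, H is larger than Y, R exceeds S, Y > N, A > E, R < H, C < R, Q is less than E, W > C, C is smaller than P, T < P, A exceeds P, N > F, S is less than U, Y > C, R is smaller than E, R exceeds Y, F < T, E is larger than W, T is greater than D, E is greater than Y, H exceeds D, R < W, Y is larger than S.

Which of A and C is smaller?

C

C < Y < R < W < E < A, by transitivity through Y, R, W, E.
So C < A; C is the smaller of the two.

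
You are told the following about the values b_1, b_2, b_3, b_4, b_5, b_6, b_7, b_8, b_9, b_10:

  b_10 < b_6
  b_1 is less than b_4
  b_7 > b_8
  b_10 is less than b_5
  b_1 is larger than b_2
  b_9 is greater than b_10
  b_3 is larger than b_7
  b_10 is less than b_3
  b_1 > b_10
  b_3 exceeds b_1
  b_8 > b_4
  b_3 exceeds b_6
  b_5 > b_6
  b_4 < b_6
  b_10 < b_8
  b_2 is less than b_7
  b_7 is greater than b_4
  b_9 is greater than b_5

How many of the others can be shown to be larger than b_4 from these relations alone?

6

The elements the relations force above b_4 are b_8, b_6, b_5, b_9, b_7, b_3 — no chain reaches any other.
That is 6.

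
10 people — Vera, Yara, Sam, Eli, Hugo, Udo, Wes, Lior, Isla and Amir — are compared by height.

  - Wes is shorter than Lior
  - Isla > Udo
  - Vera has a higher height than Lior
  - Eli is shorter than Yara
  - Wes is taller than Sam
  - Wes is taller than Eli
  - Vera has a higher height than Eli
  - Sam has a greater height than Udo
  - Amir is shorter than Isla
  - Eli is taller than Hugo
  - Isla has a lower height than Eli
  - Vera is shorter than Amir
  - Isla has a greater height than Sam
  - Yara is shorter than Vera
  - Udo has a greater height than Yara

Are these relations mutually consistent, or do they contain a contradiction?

inconsistent

Chaining the given relations yields Eli < Yara < Udo < Sam < Wes < Lior < Vera < Amir < Isla, so Eli < Isla. But one relation states Isla < Eli. These cannot both hold.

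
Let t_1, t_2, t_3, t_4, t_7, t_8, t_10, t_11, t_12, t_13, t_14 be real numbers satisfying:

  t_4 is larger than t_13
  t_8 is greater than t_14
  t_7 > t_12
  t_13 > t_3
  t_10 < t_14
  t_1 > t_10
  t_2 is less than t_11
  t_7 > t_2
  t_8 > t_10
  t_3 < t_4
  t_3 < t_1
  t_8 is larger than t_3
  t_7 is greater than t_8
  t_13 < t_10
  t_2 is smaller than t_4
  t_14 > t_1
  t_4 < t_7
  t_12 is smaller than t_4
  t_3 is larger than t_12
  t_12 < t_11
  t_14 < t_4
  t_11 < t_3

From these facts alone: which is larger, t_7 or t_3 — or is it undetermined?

Chaining the given relations: t_3 < t_13 < t_10 < t_1 < t_14 < t_8 < t_7.
So t_7 is larger.

t_7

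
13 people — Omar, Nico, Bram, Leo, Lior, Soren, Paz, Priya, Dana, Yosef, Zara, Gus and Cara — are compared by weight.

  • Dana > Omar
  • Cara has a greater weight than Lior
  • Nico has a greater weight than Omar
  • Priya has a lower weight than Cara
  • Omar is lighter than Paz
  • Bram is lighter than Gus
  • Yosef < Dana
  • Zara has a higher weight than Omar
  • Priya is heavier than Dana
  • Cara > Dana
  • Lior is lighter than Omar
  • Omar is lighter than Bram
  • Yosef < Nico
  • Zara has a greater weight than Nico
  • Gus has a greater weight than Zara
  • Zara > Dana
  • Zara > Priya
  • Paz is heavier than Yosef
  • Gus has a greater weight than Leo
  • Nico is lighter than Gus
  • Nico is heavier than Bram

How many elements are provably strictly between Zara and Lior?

5

Chaining upward from Lior reaches: Omar, Bram, Paz, Nico, Dana, Priya, Cara, Gus.
Chaining downward from Zara reaches: Omar, Yosef, Bram, Nico, Dana, Priya.
Strictly between Lior and Zara are those in both lists: Omar, Bram, Nico, Dana, Priya — 5 elements.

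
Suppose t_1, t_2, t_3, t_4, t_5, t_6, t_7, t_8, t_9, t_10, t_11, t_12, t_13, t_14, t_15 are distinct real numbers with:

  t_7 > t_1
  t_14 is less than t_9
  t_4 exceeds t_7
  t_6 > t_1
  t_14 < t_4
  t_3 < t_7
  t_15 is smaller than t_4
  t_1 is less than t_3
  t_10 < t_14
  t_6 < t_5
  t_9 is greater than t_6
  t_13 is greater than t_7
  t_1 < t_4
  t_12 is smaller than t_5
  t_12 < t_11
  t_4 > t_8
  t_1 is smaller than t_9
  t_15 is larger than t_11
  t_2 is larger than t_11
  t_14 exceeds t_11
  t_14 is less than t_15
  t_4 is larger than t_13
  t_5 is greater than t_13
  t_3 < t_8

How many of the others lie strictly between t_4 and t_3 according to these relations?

3

Chaining upward from t_3 reaches: t_7, t_8, t_13, t_5.
Chaining downward from t_4 reaches: t_1, t_12, t_11, t_10, t_7, t_14, t_8, t_13, t_15.
Strictly between t_3 and t_4 are those in both lists: t_7, t_8, t_13 — 3 elements.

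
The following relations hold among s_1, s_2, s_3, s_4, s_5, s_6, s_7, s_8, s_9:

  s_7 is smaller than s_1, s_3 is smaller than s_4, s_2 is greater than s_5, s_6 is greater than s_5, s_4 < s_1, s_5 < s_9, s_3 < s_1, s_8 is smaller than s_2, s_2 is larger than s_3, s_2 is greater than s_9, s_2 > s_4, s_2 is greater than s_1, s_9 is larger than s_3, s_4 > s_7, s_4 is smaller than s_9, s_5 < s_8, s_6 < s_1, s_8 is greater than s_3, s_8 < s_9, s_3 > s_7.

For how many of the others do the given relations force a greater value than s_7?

From s_7 the given relations immediately reach s_3, s_4, s_1.
From those, s_8, s_9, s_2 — 6 in total.
Nothing else is reachable above s_7; 6 in all.

6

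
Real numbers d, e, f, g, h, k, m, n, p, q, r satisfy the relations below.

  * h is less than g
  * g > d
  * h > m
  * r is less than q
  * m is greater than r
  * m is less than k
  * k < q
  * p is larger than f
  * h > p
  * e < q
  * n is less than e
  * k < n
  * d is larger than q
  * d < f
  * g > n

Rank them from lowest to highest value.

r < m < k < n < e < q < d < f < p < h < g

Nothing is placed below r, so it is least; from there r < m; m < k; k < n; n < e; e < q; q < d; d < f; f < p; p < h; h < g, each given directly.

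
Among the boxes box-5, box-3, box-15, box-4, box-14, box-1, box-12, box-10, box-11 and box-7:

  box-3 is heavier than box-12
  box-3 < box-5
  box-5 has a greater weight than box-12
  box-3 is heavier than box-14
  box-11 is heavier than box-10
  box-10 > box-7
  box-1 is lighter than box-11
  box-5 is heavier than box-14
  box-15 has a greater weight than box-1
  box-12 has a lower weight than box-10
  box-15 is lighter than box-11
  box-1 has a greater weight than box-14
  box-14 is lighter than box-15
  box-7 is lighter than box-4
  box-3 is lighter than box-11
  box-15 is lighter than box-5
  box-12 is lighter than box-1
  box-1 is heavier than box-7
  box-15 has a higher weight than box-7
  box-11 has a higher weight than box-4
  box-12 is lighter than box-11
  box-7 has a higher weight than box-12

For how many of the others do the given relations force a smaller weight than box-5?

The elements the relations force below box-5 are box-12, box-7, box-14, box-3, box-1, box-15 — no chain reaches any other.
That is 6.

6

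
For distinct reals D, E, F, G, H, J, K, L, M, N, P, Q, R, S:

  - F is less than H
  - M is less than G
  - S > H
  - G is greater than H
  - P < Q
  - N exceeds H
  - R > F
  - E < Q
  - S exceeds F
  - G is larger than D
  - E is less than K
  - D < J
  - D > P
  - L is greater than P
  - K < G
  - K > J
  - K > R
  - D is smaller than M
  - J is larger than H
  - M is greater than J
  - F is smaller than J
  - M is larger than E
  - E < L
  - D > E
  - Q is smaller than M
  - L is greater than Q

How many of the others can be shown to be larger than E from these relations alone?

Directly above E: D, Q, M, K, L.
One step further: J, G (7 so far).
No other element is forced above E by the given relations, so the count is 7.

7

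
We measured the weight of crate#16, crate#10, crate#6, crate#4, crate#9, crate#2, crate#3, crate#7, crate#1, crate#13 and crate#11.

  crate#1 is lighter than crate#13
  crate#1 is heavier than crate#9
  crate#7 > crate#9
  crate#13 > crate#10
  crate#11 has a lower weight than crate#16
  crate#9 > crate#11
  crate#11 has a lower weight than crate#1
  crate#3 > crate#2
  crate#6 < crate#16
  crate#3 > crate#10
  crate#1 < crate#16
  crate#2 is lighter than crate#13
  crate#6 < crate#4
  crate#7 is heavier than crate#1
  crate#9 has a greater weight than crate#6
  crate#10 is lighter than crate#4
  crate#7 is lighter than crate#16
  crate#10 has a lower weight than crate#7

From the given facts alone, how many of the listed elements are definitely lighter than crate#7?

The elements the relations force below crate#7 are crate#6, crate#11, crate#10, crate#9, crate#1 — no chain reaches any other.
That is 5.

5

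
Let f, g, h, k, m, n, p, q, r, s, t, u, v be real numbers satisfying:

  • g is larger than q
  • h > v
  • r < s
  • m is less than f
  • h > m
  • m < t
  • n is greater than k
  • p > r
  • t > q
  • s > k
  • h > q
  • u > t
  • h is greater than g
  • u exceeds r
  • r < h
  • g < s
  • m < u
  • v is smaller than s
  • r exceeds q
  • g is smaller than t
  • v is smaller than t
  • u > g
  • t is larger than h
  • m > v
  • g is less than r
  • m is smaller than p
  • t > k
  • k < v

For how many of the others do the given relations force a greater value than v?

Directly above v: m, h, t, s.
One step further: f, p, u (7 so far).
No other element is forced above v by the given relations, so the count is 7.

7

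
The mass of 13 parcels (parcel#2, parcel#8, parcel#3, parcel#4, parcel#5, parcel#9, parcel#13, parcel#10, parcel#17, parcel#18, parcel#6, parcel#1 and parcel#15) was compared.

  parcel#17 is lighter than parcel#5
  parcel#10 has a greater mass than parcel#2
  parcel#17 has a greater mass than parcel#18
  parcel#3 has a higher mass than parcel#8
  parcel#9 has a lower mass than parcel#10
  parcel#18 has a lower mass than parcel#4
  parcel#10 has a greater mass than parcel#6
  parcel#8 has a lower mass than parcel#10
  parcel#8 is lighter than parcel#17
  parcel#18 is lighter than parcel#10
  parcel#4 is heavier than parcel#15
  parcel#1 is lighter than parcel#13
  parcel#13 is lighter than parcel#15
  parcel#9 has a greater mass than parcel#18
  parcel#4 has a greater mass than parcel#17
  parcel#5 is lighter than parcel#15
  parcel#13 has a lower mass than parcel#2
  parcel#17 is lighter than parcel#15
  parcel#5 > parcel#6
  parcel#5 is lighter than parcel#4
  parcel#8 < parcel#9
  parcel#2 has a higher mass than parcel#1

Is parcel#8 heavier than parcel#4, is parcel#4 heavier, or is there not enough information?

parcel#4

The relevant relations are parcel#8 < parcel#17; parcel#17 < parcel#5; parcel#5 < parcel#15; parcel#15 < parcel#4.
Chaining these gives parcel#8 < parcel#17 < parcel#5 < parcel#15 < parcel#4.
So parcel#4 is heavier.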